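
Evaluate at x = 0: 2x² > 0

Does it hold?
x = 0: LHS = 2·0² = 0; 0 > 0 — FAILS

The relation fails at x = 0, so x = 0 is a counterexample.

Answer: No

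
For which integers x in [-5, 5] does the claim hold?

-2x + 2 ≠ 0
Holds for: {-5, -4, -3, -2, -1, 0, 2, 3, 4, 5}
Fails for: {1}

Answer: {-5, -4, -3, -2, -1, 0, 2, 3, 4, 5}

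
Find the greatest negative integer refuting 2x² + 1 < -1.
Testing negative integers from -1 downward:
x = -1: LHS = 2·(-1)² + 1 = 3; 3 < -1 — FAILS  ← closest negative counterexample to 0

Answer: x = -1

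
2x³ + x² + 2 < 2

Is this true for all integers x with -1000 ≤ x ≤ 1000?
The claim fails at x = 0:
x = 0: LHS = 2·0³ + 0² + 2 = 2; 2 < 2 — FAILS

Because a single integer refutes it, the statement is false.

Answer: False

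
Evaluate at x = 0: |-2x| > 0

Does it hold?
x = 0: LHS = |-2·0| = |0| = 0; 0 > 0 — FAILS

The relation fails at x = 0, so x = 0 is a counterexample.

Answer: No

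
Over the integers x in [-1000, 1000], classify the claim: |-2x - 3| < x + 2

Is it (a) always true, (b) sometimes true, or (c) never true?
Over all integers in [-1000, 1000], LHS − RHS is smallest at x = -1, where it equals 0:
x = -1: LHS = |-2·(-1) - 3| = |-1| = 1, RHS = (-1) + 2 = 1; 1 < 1 — FAILS
At the ends of the range:
x = -1000: LHS = |-2·(-1000) - 3| = |1997| = 1997, RHS = (-1000) + 2 = -998; 1997 < -998 — FAILS
x = 1000: LHS = |-2·1000 - 3| = |-2003| = 2003, RHS = 1000 + 2 = 1002; 2003 < 1002 — FAILS
Hence LHS − RHS is never negative, i.e. LHS ≥ RHS throughout, so the claimed relation (<) fails for every integer in [-1000, 1000].

No integer in the range satisfies it.

Answer: Never true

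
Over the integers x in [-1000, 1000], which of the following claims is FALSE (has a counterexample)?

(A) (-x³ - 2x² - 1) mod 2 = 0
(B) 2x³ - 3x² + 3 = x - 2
(A) x = 0: LHS = (-0³ - 2·0² - 1) mod 2 = (-1) mod 2 = 1; 1 = 0 — FAILS
(B) x = 0: LHS = 2·0³ - 3·0² + 3 = 3, RHS = 0 - 2 = -2; 3 = -2 — FAILS

Answer: Both A and B are false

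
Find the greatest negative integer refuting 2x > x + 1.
Testing negative integers from -1 downward:
x = -1: LHS = 2·(-1) = -2, RHS = (-1) + 1 = 0; -2 > 0 — FAILS  ← closest negative counterexample to 0

Answer: x = -1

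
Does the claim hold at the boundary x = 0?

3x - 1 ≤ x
x = 0: LHS = 3·0 - 1 = -1; -1 ≤ 0 — holds

The relation is satisfied at x = 0.

Answer: Yes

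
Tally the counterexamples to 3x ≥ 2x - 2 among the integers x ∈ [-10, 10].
Counterexamples in [-10, 10]: {-10, -9, -8, -7, -6, -5, -4, -3}.

Counting them gives 8 values.

Answer: 8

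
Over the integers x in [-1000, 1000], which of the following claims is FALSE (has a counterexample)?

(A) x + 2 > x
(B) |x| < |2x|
(A) Over all integers in [-1000, 1000], LHS − RHS is smallest at x = 0, where it equals 2:
x = 0: LHS = 0 + 2 = 2; 2 > 0 — holds
At the ends of the range:
x = -1000: LHS = (-1000) + 2 = -998; -998 > -1000 — holds
x = 1000: LHS = 1000 + 2 = 1002; 1002 > 1000 — holds
Hence LHS − RHS is never zero or negative, i.e. LHS > RHS throughout, so the relation holds for every integer in [-1000, 1000].

(B) x = 0: LHS = |0| = 0, RHS = |2·0| = |0| = 0; 0 < 0 — FAILS

Only (B) has a counterexample.

Answer: B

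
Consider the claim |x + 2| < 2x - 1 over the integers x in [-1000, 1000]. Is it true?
The claim fails at x = 0:
x = 0: LHS = |0 + 2| = |2| = 2, RHS = 2·0 - 1 = -1; 2 < -1 — FAILS

Because a single integer refutes it, the statement is false.

Answer: False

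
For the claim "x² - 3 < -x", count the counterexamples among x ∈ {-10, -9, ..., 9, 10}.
Counterexamples in [-10, 10]: {-10, -9, -8, -7, -6, -5, -4, -3, 2, 3, 4, 5, 6, 7, 8, 9, 10}.

Counting them gives 17 values.

Answer: 17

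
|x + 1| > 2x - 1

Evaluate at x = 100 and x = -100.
x = 100: LHS = |100 + 1| = |101| = 101, RHS = 2·100 - 1 = 199; 101 > 199 — FAILS
x = -100: LHS = |(-100) + 1| = |-99| = 99, RHS = 2·(-100) - 1 = -201; 99 > -201 — holds

Answer: Partially: fails for x = 100, holds for x = -100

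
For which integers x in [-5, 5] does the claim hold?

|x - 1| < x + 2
Holds for: {0, 1, 2, 3, 4, 5}
Fails for: {-5, -4, -3, -2, -1}

Answer: {0, 1, 2, 3, 4, 5}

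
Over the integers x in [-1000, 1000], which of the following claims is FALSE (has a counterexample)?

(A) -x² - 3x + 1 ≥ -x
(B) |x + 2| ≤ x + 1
(A) x = 1: LHS = -1² - 3·1 + 1 = -3; -3 ≥ -1 — FAILS
(B) x = 0: LHS = |0 + 2| = |2| = 2, RHS = 0 + 1 = 1; 2 ≤ 1 — FAILS

Answer: Both A and B are false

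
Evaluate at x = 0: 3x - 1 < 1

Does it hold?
x = 0: LHS = 3·0 - 1 = -1; -1 < 1 — holds

The relation is satisfied at x = 0.

Answer: Yes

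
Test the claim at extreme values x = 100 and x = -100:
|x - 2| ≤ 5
x = 100: LHS = |100 - 2| = |98| = 98; 98 ≤ 5 — FAILS
x = -100: LHS = |(-100) - 2| = |-102| = 102; 102 ≤ 5 — FAILS

Answer: No, fails for both x = 100 and x = -100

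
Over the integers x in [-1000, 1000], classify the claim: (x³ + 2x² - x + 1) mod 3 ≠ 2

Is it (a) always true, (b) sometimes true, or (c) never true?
For a polynomial with integer coefficients, its value mod 3 depends only on x mod 3, so it suffices to check one representative of each residue class, x = 0, 1, 2:
x = 0: LHS = (0³ + 2·0² - 0 + 1) mod 3 = 1 mod 3 = 1; 1 ≠ 2 — holds
x = 1: LHS = (1³ + 2·1² - 1 + 1) mod 3 = 3 mod 3 = 0; 0 ≠ 2 — holds
x = 2: LHS = (2³ + 2·2² - 2 + 1) mod 3 = 15 mod 3 = 0; 0 ≠ 2 — holds
The relation holds in every residue class, so the relation holds for every integer in [-1000, 1000].

No counterexample exists.

Answer: Always true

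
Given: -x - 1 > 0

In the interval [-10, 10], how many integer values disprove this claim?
Counterexamples in [-10, 10]: {-1, 0, 1, 2, 3, 4, 5, 6, 7, 8, 9, 10}.

Counting them gives 12 values.

Answer: 12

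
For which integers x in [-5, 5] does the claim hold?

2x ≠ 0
Holds for: {-5, -4, -3, -2, -1, 1, 2, 3, 4, 5}
Fails for: {0}

Answer: {-5, -4, -3, -2, -1, 1, 2, 3, 4, 5}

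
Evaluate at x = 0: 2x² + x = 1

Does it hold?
x = 0: LHS = 2·0² + 0 = 0; 0 = 1 — FAILS

The relation fails at x = 0, so x = 0 is a counterexample.

Answer: No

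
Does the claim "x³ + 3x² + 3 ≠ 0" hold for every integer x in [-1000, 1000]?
Track d = LHS − RHS over the integers in [-1000, 1000]. Equality would need d = 0, but d changes sign only between consecutive integers, jumping over 0:
x = -4: LHS = (-4)³ + 3·(-4)² + 3 = -13; -13 ≠ 0 — holds  (d = -13)
x = -3: LHS = (-3)³ + 3·(-3)² + 3 = 3; 3 ≠ 0 — holds  (d = 3)
Away from these crossings d keeps a constant sign, and checking every integer in [-1000, 1000] confirms d ≠ 0 throughout. Hence the two sides are never equal, so the relation holds for every integer in [-1000, 1000].

No counterexample exists.

Answer: True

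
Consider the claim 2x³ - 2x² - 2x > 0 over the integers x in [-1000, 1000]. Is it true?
The claim fails at x = 0:
x = 0: LHS = 2·0³ - 2·0² - 2·0 = 0; 0 > 0 — FAILS

Because a single integer refutes it, the statement is false.

Answer: False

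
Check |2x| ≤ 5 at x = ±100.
x = 100: LHS = |2·100| = |200| = 200; 200 ≤ 5 — FAILS
x = -100: LHS = |2·(-100)| = |-200| = 200; 200 ≤ 5 — FAILS

Answer: No, fails for both x = 100 and x = -100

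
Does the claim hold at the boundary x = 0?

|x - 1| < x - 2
x = 0: LHS = |0 - 1| = |-1| = 1, RHS = 0 - 2 = -2; 1 < -2 — FAILS

The relation fails at x = 0, so x = 0 is a counterexample.

Answer: No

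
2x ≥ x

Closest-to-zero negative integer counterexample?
Testing negative integers from -1 downward:
x = -1: LHS = 2·(-1) = -2; -2 ≥ -1 — FAILS  ← closest negative counterexample to 0

Answer: x = -1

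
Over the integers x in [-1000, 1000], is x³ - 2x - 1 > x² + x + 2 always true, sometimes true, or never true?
Holds at x = 3: LHS = 3³ - 2·3 - 1 = 20, RHS = 3² + 3 + 2 = 14; 20 > 14 — holds
Fails at x = 0: LHS = 0³ - 2·0 - 1 = -1, RHS = 0² + 0 + 2 = 2; -1 > 2 — FAILS
It is satisfied by some integers in the range but not all.

Answer: Sometimes true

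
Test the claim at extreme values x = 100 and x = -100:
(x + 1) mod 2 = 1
x = 100: LHS = (100 + 1) mod 2 = 101 mod 2 = 1; 1 = 1 — holds
x = -100: LHS = ((-100) + 1) mod 2 = (-99) mod 2 = 1; 1 = 1 — holds

Answer: Yes, holds for both x = 100 and x = -100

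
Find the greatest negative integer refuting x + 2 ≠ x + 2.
Testing negative integers from -1 downward:
x = -1: LHS = (-1) + 2 = 1, RHS = (-1) + 2 = 1; 1 ≠ 1 — FAILS  ← closest negative counterexample to 0

Answer: x = -1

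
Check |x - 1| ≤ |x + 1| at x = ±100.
x = 100: LHS = |100 - 1| = |99| = 99, RHS = |100 + 1| = |101| = 101; 99 ≤ 101 — holds
x = -100: LHS = |(-100) - 1| = |-101| = 101, RHS = |(-100) + 1| = |-99| = 99; 101 ≤ 99 — FAILS

Answer: Partially: holds for x = 100, fails for x = -100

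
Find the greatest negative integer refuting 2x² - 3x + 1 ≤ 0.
Testing negative integers from -1 downward:
x = -1: LHS = 2·(-1)² - 3·(-1) + 1 = 6; 6 ≤ 0 — FAILS  ← closest negative counterexample to 0

Answer: x = -1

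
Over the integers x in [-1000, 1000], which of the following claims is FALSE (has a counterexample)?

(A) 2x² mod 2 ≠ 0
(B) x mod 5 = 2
(A) x = 0: LHS = (2·0²) mod 2 = 0 mod 2 = 0; 0 ≠ 0 — FAILS
(B) x = 0: LHS = 0 mod 5 = 0; 0 = 2 — FAILS

Answer: Both A and B are false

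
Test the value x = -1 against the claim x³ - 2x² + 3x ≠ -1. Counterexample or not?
Substitute x = -1 into the relation:
x = -1: LHS = (-1)³ - 2·(-1)² + 3·(-1) = -6; -6 ≠ -1 — holds

The relation holds at x = -1, so it is not a counterexample.

Answer: No, x = -1 is not a counterexample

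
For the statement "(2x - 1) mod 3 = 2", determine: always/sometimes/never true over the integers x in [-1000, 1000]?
Holds at x = 0: LHS = (2·0 - 1) mod 3 = (-1) mod 3 = 2; 2 = 2 — holds
Fails at x = 1: LHS = (2·1 - 1) mod 3 = 1 mod 3 = 1; 1 = 2 — FAILS
It is satisfied by some integers in the range but not all.

Answer: Sometimes true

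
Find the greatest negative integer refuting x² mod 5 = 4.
Testing negative integers from -1 downward:
x = -1: LHS = ((-1)²) mod 5 = 1 mod 5 = 1; 1 = 4 — FAILS  ← closest negative counterexample to 0

Answer: x = -1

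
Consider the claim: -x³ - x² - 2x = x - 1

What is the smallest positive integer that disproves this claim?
Testing positive integers:
x = 1: LHS = -1³ - 1² - 2·1 = -4, RHS = 1 - 1 = 0; -4 = 0 — FAILS  ← smallest positive counterexample

Answer: x = 1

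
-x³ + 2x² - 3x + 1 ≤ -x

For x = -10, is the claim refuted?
Substitute x = -10 into the relation:
x = -10: LHS = -(-10)³ + 2·(-10)² - 3·(-10) + 1 = 1231, RHS = -(-10) = 10; 1231 ≤ 10 — FAILS

Since the claim fails at x = -10, this value is a counterexample.

Answer: Yes, x = -10 is a counterexample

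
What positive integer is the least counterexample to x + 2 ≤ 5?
Testing positive integers:
x = 1: LHS = 1 + 2 = 3; 3 ≤ 5 — holds
x = 2: LHS = 2 + 2 = 4; 4 ≤ 5 — holds
x = 3: LHS = 3 + 2 = 5; 5 ≤ 5 — holds
x = 4: LHS = 4 + 2 = 6; 6 ≤ 5 — FAILS  ← smallest positive counterexample

Answer: x = 4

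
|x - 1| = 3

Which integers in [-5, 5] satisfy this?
Holds for: {-2, 4}
Fails for: {-5, -4, -3, -1, 0, 1, 2, 3, 5}

Answer: {-2, 4}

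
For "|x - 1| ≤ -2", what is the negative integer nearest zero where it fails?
Testing negative integers from -1 downward:
x = -1: LHS = |(-1) - 1| = |-2| = 2; 2 ≤ -2 — FAILS  ← closest negative counterexample to 0

Answer: x = -1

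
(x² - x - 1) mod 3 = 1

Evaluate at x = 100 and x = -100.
x = 100: LHS = (100² - 100 - 1) mod 3 = 9899 mod 3 = 2; 2 = 1 — FAILS
x = -100: LHS = ((-100)² - (-100) - 1) mod 3 = 10099 mod 3 = 1; 1 = 1 — holds

Answer: Partially: fails for x = 100, holds for x = -100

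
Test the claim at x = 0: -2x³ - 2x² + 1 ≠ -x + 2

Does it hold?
x = 0: LHS = -2·0³ - 2·0² + 1 = 1, RHS = -0 + 2 = 2; 1 ≠ 2 — holds

The relation is satisfied at x = 0.

Answer: Yes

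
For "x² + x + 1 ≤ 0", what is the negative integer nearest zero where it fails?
Testing negative integers from -1 downward:
x = -1: LHS = (-1)² + (-1) + 1 = 1; 1 ≤ 0 — FAILS  ← closest negative counterexample to 0

Answer: x = -1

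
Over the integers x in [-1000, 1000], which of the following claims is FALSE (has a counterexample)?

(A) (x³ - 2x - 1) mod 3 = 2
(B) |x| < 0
(A) x = 1: LHS = (1³ - 2·1 - 1) mod 3 = (-2) mod 3 = 1; 1 = 2 — FAILS
(B) x = 0: LHS = |0| = 0; 0 < 0 — FAILS

Answer: Both A and B are false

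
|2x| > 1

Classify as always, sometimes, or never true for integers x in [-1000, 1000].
Holds at x = 1: LHS = |2·1| = |2| = 2; 2 > 1 — holds
Fails at x = 0: LHS = |2·0| = |0| = 0; 0 > 1 — FAILS
It is satisfied by some integers in the range but not all.

Answer: Sometimes true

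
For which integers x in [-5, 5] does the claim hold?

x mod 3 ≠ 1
Holds for: {-4, -3, -1, 0, 2, 3, 5}
Fails for: {-5, -2, 1, 4}

Answer: {-4, -3, -1, 0, 2, 3, 5}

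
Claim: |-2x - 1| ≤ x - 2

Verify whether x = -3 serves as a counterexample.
Substitute x = -3 into the relation:
x = -3: LHS = |-2·(-3) - 1| = |5| = 5, RHS = (-3) - 2 = -5; 5 ≤ -5 — FAILS

Since the claim fails at x = -3, this value is a counterexample.

Answer: Yes, x = -3 is a counterexample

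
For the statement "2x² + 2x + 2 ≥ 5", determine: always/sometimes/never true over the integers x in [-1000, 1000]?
Holds at x = 1: LHS = 2·1² + 2·1 + 2 = 6; 6 ≥ 5 — holds
Fails at x = 0: LHS = 2·0² + 2·0 + 2 = 2; 2 ≥ 5 — FAILS
It is satisfied by some integers in the range but not all.

Answer: Sometimes true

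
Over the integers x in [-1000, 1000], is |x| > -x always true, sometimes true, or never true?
Holds at x = 1: LHS = |1| = 1; 1 > -1 — holds
Fails at x = 0: LHS = |0| = 0, RHS = -0 = 0; 0 > 0 — FAILS
It is satisfied by some integers in the range but not all.

Answer: Sometimes true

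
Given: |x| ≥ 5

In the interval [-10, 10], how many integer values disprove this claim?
Counterexamples in [-10, 10]: {-4, -3, -2, -1, 0, 1, 2, 3, 4}.

Counting them gives 9 values.

Answer: 9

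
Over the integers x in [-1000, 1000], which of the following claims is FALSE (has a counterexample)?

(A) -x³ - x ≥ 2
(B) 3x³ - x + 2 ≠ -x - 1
(A) x = 0: LHS = -0³ - 0 = 0; 0 ≥ 2 — FAILS
(B) x = -1: LHS = 3·(-1)³ - (-1) + 2 = 0, RHS = -(-1) - 1 = 0; 0 ≠ 0 — FAILS

Answer: Both A and B are false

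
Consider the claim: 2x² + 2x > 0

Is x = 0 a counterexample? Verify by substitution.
Substitute x = 0 into the relation:
x = 0: LHS = 2·0² + 2·0 = 0; 0 > 0 — FAILS

Since the claim fails at x = 0, this value is a counterexample.

Answer: Yes, x = 0 is a counterexample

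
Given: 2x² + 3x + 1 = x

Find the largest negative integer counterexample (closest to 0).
Testing negative integers from -1 downward:
x = -1: LHS = 2·(-1)² + 3·(-1) + 1 = 0; 0 = -1 — FAILS  ← closest negative counterexample to 0

Answer: x = -1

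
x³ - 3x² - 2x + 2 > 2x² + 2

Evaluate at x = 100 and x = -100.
x = 100: LHS = 100³ - 3·100² - 2·100 + 2 = 969802, RHS = 2·100² + 2 = 20002; 969802 > 20002 — holds
x = -100: LHS = (-100)³ - 3·(-100)² - 2·(-100) + 2 = -1029798, RHS = 2·(-100)² + 2 = 20002; -1029798 > 20002 — FAILS

Answer: Partially: holds for x = 100, fails for x = -100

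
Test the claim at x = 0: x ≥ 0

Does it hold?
x = 0: 0 ≥ 0 — holds

The relation is satisfied at x = 0.

Answer: Yes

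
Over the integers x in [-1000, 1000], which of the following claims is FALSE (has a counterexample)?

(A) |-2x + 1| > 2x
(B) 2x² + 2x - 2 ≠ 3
(A) x = 1: LHS = |-2·1 + 1| = |-1| = 1, RHS = 2·1 = 2; 1 > 2 — FAILS

(B) Track d = LHS − RHS over the integers in [-1000, 1000]. Equality would need d = 0, but d changes sign only between consecutive integers, jumping over 0:
x = -3: LHS = 2·(-3)² + 2·(-3) - 2 = 10; 10 ≠ 3 — holds  (d = 7)
x = -2: LHS = 2·(-2)² + 2·(-2) - 2 = 2; 2 ≠ 3 — holds  (d = -1)
x = 1: LHS = 2·1² + 2·1 - 2 = 2; 2 ≠ 3 — holds  (d = -1)
x = 2: LHS = 2·2² + 2·2 - 2 = 10; 10 ≠ 3 — holds  (d = 7)
Away from these crossings d keeps a constant sign, and checking every integer in [-1000, 1000] confirms d ≠ 0 throughout. Hence the two sides are never equal, so the relation holds for every integer in [-1000, 1000].

Only (A) has a counterexample.

Answer: A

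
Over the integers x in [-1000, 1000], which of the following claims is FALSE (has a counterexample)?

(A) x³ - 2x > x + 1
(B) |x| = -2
(A) x = 0: LHS = 0³ - 2·0 = 0, RHS = 0 + 1 = 1; 0 > 1 — FAILS
(B) x = 0: LHS = |0| = 0; 0 = -2 — FAILS

Answer: Both A and B are false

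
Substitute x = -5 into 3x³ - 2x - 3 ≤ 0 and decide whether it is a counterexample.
Substitute x = -5 into the relation:
x = -5: LHS = 3·(-5)³ - 2·(-5) - 3 = -368; -368 ≤ 0 — holds

The claim holds here, so x = -5 is not a counterexample. (A counterexample exists elsewhere, e.g. x = 2.)

Answer: No, x = -5 is not a counterexample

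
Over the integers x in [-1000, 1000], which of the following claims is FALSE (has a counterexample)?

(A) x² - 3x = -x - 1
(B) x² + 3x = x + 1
(A) x = 0: LHS = 0² - 3·0 = 0, RHS = -0 - 1 = -1; 0 = -1 — FAILS
(B) x = 0: LHS = 0² + 3·0 = 0, RHS = 0 + 1 = 1; 0 = 1 — FAILS

Answer: Both A and B are false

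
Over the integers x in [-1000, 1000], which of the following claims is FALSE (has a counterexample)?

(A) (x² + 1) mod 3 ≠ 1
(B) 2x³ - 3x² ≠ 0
(A) x = 0: LHS = (0² + 1) mod 3 = 1 mod 3 = 1; 1 ≠ 1 — FAILS
(B) x = 0: LHS = 2·0³ - 3·0² = 0; 0 ≠ 0 — FAILS

Answer: Both A and B are false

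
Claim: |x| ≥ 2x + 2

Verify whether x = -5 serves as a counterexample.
Substitute x = -5 into the relation:
x = -5: LHS = |-5| = 5, RHS = 2·(-5) + 2 = -8; 5 ≥ -8 — holds

The claim holds here, so x = -5 is not a counterexample. (A counterexample exists elsewhere, e.g. x = 0.)

Answer: No, x = -5 is not a counterexample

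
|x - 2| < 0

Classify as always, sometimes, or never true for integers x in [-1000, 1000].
An absolute value is never negative, so the left side is ≥ 0 for every x, while the right side is 0. Tightest case in [-1000, 1000] is x = 2:
x = 2: LHS = |2 - 2| = |0| = 0; 0 < 0 — FAILS
Hence LHS − RHS is never negative, i.e. LHS ≥ RHS throughout, so the claimed relation (<) fails for every integer in [-1000, 1000].

No integer in the range satisfies it.

Answer: Never true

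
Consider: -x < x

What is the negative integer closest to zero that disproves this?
Testing negative integers from -1 downward:
x = -1: LHS = -(-1) = 1; 1 < -1 — FAILS  ← closest negative counterexample to 0

Answer: x = -1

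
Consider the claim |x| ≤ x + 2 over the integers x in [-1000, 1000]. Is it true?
The claim fails at x = -2:
x = -2: LHS = |-2| = 2, RHS = (-2) + 2 = 0; 2 ≤ 0 — FAILS

Because a single integer refutes it, the statement is false.

Answer: False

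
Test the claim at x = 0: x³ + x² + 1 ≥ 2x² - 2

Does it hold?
x = 0: LHS = 0³ + 0² + 1 = 1, RHS = 2·0² - 2 = -2; 1 ≥ -2 — holds

The relation is satisfied at x = 0.

Answer: Yes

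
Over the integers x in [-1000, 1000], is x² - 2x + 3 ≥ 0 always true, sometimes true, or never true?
Over all integers in [-1000, 1000], LHS − RHS is smallest at x = 1, where it equals 2:
x = 1: LHS = 1² - 2·1 + 3 = 2; 2 ≥ 0 — holds
At the ends of the range:
x = -1000: LHS = (-1000)² - 2·(-1000) + 3 = 1002003; 1002003 ≥ 0 — holds
x = 1000: LHS = 1000² - 2·1000 + 3 = 998003; 998003 ≥ 0 — holds
Hence LHS − RHS is never negative, i.e. LHS ≥ RHS throughout, so the relation holds for every integer in [-1000, 1000].

No counterexample exists.

Answer: Always true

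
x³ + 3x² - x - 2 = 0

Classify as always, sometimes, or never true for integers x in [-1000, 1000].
Track d = LHS − RHS over the integers in [-1000, 1000]. Equality would need d = 0, but d changes sign only between consecutive integers, jumping over 0:
x = -4: LHS = (-4)³ + 3·(-4)² - (-4) - 2 = -14; -14 = 0 — FAILS  (d = -14)
x = -3: LHS = (-3)³ + 3·(-3)² - (-3) - 2 = 1; 1 = 0 — FAILS  (d = 1)
x = -1: LHS = (-1)³ + 3·(-1)² - (-1) - 2 = 1; 1 = 0 — FAILS  (d = 1)
x = 0: LHS = 0³ + 3·0² - 0 - 2 = -2; -2 = 0 — FAILS  (d = -2)
x = 0: LHS = 0³ + 3·0² - 0 - 2 = -2; -2 = 0 — FAILS  (d = -2)
x = 1: LHS = 1³ + 3·1² - 1 - 2 = 1; 1 = 0 — FAILS  (d = 1)
Away from these crossings d keeps a constant sign, and checking every integer in [-1000, 1000] confirms d ≠ 0 throughout. Hence the two sides are never equal, so the claimed relation (=) fails for every integer in [-1000, 1000].

No integer in the range satisfies it.

Answer: Never true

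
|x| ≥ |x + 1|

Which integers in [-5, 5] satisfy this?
Holds for: {-5, -4, -3, -2, -1}
Fails for: {0, 1, 2, 3, 4, 5}

Answer: {-5, -4, -3, -2, -1}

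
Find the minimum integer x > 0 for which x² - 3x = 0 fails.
Testing positive integers:
x = 1: LHS = 1² - 3·1 = -2; -2 = 0 — FAILS  ← smallest positive counterexample

Answer: x = 1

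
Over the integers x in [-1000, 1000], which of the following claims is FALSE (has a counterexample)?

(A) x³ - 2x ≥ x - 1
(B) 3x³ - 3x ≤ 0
(A) x = 1: LHS = 1³ - 2·1 = -1, RHS = 1 - 1 = 0; -1 ≥ 0 — FAILS
(B) x = 2: LHS = 3·2³ - 3·2 = 18; 18 ≤ 0 — FAILS

Answer: Both A and B are false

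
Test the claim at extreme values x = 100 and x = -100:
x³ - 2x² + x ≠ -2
x = 100: LHS = 100³ - 2·100² + 100 = 980100; 980100 ≠ -2 — holds
x = -100: LHS = (-100)³ - 2·(-100)² + (-100) = -1020100; -1020100 ≠ -2 — holds

Answer: Yes, holds for both x = 100 and x = -100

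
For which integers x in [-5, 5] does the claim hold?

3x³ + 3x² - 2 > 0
Holds for: {1, 2, 3, 4, 5}
Fails for: {-5, -4, -3, -2, -1, 0}

Answer: {1, 2, 3, 4, 5}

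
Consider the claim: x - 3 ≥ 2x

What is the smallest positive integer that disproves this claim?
Testing positive integers:
x = 1: LHS = 1 - 3 = -2, RHS = 2·1 = 2; -2 ≥ 2 — FAILS  ← smallest positive counterexample

Answer: x = 1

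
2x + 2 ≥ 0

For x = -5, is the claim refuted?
Substitute x = -5 into the relation:
x = -5: LHS = 2·(-5) + 2 = -8; -8 ≥ 0 — FAILS

Since the claim fails at x = -5, this value is a counterexample.

Answer: Yes, x = -5 is a counterexample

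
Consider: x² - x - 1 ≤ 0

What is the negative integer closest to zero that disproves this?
Testing negative integers from -1 downward:
x = -1: LHS = (-1)² - (-1) - 1 = 1; 1 ≤ 0 — FAILS  ← closest negative counterexample to 0

Answer: x = -1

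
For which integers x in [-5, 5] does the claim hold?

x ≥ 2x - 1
Holds for: {-5, -4, -3, -2, -1, 0, 1}
Fails for: {2, 3, 4, 5}

Answer: {-5, -4, -3, -2, -1, 0, 1}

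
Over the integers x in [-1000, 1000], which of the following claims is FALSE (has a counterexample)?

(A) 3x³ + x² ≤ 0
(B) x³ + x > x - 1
(A) x = 1: LHS = 3·1³ + 1² = 4; 4 ≤ 0 — FAILS
(B) x = -1: LHS = (-1)³ + (-1) = -2, RHS = (-1) - 1 = -2; -2 > -2 — FAILS

Answer: Both A and B are false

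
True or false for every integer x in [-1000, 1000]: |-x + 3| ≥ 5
The claim fails at x = 0:
x = 0: LHS = |-0 + 3| = |3| = 3; 3 ≥ 5 — FAILS

Because a single integer refutes it, the statement is false.

Answer: False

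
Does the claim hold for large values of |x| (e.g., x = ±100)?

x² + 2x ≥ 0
x = 100: LHS = 100² + 2·100 = 10200; 10200 ≥ 0 — holds
x = -100: LHS = (-100)² + 2·(-100) = 9800; 9800 ≥ 0 — holds

Answer: Yes, holds for both x = 100 and x = -100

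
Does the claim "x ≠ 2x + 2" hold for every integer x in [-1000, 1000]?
The claim fails at x = -2:
x = -2: RHS = 2·(-2) + 2 = -2; -2 ≠ -2 — FAILS

Because a single integer refutes it, the statement is false.

Answer: False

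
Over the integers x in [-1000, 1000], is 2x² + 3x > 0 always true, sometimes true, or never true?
Holds at x = 1: LHS = 2·1² + 3·1 = 5; 5 > 0 — holds
Fails at x = 0: LHS = 2·0² + 3·0 = 0; 0 > 0 — FAILS
It is satisfied by some integers in the range but not all.

Answer: Sometimes true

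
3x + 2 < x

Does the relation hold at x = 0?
x = 0: LHS = 3·0 + 2 = 2; 2 < 0 — FAILS

The relation fails at x = 0, so x = 0 is a counterexample.

Answer: No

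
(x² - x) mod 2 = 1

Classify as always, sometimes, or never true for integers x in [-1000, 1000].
For a polynomial with integer coefficients, its value mod 2 depends only on x mod 2, so it suffices to check one representative of each residue class, x = 0, 1:
x = 0: LHS = (0² - 0) mod 2 = 0 mod 2 = 0; 0 = 1 — FAILS
x = 1: LHS = (1² - 1) mod 2 = 0 mod 2 = 0; 0 = 1 — FAILS
The relation fails in every residue class, so the claimed relation (=) fails for every integer in [-1000, 1000].

No integer in the range satisfies it.

Answer: Never true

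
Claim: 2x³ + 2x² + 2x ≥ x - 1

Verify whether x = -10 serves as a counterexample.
Substitute x = -10 into the relation:
x = -10: LHS = 2·(-10)³ + 2·(-10)² + 2·(-10) = -1820, RHS = (-10) - 1 = -11; -1820 ≥ -11 — FAILS

Since the claim fails at x = -10, this value is a counterexample.

Answer: Yes, x = -10 is a counterexample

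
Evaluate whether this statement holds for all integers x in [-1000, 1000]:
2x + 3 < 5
The claim fails at x = 1:
x = 1: LHS = 2·1 + 3 = 5; 5 < 5 — FAILS

Because a single integer refutes it, the statement is false.

Answer: False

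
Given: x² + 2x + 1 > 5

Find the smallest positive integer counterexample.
Testing positive integers:
x = 1: LHS = 1² + 2·1 + 1 = 4; 4 > 5 — FAILS  ← smallest positive counterexample

Answer: x = 1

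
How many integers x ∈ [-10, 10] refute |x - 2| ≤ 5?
Counterexamples in [-10, 10]: {-10, -9, -8, -7, -6, -5, -4, 8, 9, 10}.

Counting them gives 10 values.

Answer: 10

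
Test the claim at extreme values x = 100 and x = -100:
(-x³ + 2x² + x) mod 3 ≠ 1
x = 100: LHS = (-100³ + 2·100² + 100) mod 3 = (-979900) mod 3 = 2; 2 ≠ 1 — holds
x = -100: LHS = (-(-100)³ + 2·(-100)² + (-100)) mod 3 = 1019900 mod 3 = 2; 2 ≠ 1 — holds

Answer: Yes, holds for both x = 100 and x = -100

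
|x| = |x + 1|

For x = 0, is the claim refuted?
Substitute x = 0 into the relation:
x = 0: LHS = |0| = 0, RHS = |0 + 1| = |1| = 1; 0 = 1 — FAILS

Since the claim fails at x = 0, this value is a counterexample.

Answer: Yes, x = 0 is a counterexample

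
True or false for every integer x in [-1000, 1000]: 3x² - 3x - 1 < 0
The claim fails at x = -1:
x = -1: LHS = 3·(-1)² - 3·(-1) - 1 = 5; 5 < 0 — FAILS

Because a single integer refutes it, the statement is false.

Answer: False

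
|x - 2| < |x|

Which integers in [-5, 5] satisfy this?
Holds for: {2, 3, 4, 5}
Fails for: {-5, -4, -3, -2, -1, 0, 1}

Answer: {2, 3, 4, 5}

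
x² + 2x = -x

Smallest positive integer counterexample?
Testing positive integers:
x = 1: LHS = 1² + 2·1 = 3; 3 = -1 — FAILS  ← smallest positive counterexample

Answer: x = 1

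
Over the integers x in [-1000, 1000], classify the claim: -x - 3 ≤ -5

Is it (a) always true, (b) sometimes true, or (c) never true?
Holds at x = 2: LHS = -2 - 3 = -5; -5 ≤ -5 — holds
Fails at x = 0: LHS = -0 - 3 = -3; -3 ≤ -5 — FAILS
It is satisfied by some integers in the range but not all.

Answer: Sometimes true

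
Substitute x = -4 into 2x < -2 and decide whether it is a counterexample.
Substitute x = -4 into the relation:
x = -4: LHS = 2·(-4) = -8; -8 < -2 — holds

The claim holds here, so x = -4 is not a counterexample. (A counterexample exists elsewhere, e.g. x = 0.)

Answer: No, x = -4 is not a counterexample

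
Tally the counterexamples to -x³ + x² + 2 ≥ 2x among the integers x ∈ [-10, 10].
Counterexamples in [-10, 10]: {2, 3, 4, 5, 6, 7, 8, 9, 10}.

Counting them gives 9 values.

Answer: 9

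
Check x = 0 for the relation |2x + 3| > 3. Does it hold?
x = 0: LHS = |2·0 + 3| = |3| = 3; 3 > 3 — FAILS

The relation fails at x = 0, so x = 0 is a counterexample.

Answer: No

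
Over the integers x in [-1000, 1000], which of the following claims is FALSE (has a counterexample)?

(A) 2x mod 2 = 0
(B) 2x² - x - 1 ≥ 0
(A) For a polynomial with integer coefficients, its value mod 2 depends only on x mod 2, so it suffices to check one representative of each residue class, x = 0, 1:
x = 0: LHS = (2·0) mod 2 = 0 mod 2 = 0; 0 = 0 — holds
x = 1: LHS = (2·1) mod 2 = 2 mod 2 = 0; 0 = 0 — holds
The relation holds in every residue class, so the relation holds for every integer in [-1000, 1000].

(B) x = 0: LHS = 2·0² - 0 - 1 = -1; -1 ≥ 0 — FAILS

Only (B) has a counterexample.

Answer: B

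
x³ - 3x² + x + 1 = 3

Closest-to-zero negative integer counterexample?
Testing negative integers from -1 downward:
x = -1: LHS = (-1)³ - 3·(-1)² + (-1) + 1 = -4; -4 = 3 — FAILS  ← closest negative counterexample to 0

Answer: x = -1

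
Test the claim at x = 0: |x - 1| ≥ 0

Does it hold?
x = 0: LHS = |0 - 1| = |-1| = 1; 1 ≥ 0 — holds

The relation is satisfied at x = 0.

Answer: Yes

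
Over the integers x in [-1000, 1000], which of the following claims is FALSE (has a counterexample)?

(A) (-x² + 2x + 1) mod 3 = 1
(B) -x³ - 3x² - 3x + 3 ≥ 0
(A) x = 1: LHS = (-1² + 2·1 + 1) mod 3 = 2 mod 3 = 2; 2 = 1 — FAILS
(B) x = 1: LHS = -1³ - 3·1² - 3·1 + 3 = -4; -4 ≥ 0 — FAILS

Answer: Both A and B are false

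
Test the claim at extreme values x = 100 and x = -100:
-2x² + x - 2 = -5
x = 100: LHS = -2·100² + 100 - 2 = -19902; -19902 = -5 — FAILS
x = -100: LHS = -2·(-100)² + (-100) - 2 = -20102; -20102 = -5 — FAILS

Answer: No, fails for both x = 100 and x = -100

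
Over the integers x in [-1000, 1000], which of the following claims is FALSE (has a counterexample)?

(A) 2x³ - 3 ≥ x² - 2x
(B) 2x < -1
(A) x = 0: LHS = 2·0³ - 3 = -3, RHS = 0² - 2·0 = 0; -3 ≥ 0 — FAILS
(B) x = 0: LHS = 2·0 = 0; 0 < -1 — FAILS

Answer: Both A and B are false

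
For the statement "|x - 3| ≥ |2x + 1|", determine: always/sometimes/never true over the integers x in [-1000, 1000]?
Holds at x = 0: LHS = |0 - 3| = |-3| = 3, RHS = |2·0 + 1| = |1| = 1; 3 ≥ 1 — holds
Fails at x = 1: LHS = |1 - 3| = |-2| = 2, RHS = |2·1 + 1| = |3| = 3; 2 ≥ 3 — FAILS
It is satisfied by some integers in the range but not all.

Answer: Sometimes true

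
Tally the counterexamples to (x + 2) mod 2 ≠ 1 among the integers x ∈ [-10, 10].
Counterexamples in [-10, 10]: {-9, -7, -5, -3, -1, 1, 3, 5, 7, 9}.

Counting them gives 10 values.

Answer: 10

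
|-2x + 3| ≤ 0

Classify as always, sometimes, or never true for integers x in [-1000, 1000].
Over all integers in [-1000, 1000], LHS − RHS is smallest at x = 1, where it equals 1:
x = 1: LHS = |-2·1 + 3| = |1| = 1; 1 ≤ 0 — FAILS
At the ends of the range:
x = -1000: LHS = |-2·(-1000) + 3| = |2003| = 2003; 2003 ≤ 0 — FAILS
x = 1000: LHS = |-2·1000 + 3| = |-1997| = 1997; 1997 ≤ 0 — FAILS
Hence LHS − RHS is never zero or negative, i.e. LHS > RHS throughout, so the claimed relation (≤) fails for every integer in [-1000, 1000].

No integer in the range satisfies it.

Answer: Never true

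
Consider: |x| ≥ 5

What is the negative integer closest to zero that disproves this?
Testing negative integers from -1 downward:
x = -1: LHS = |-1| = 1; 1 ≥ 5 — FAILS  ← closest negative counterexample to 0

Answer: x = -1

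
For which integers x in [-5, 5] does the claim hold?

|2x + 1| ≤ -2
An absolute value is never negative, so the left side is ≥ 0 for every x, while the right side is -2. Tightest case in [-5, 5] is x = 0:
x = 0: LHS = |2·0 + 1| = |1| = 1; 1 ≤ -2 — FAILS
Hence LHS − RHS is never zero or negative, i.e. LHS > RHS throughout, so the claimed relation (≤) fails for every integer in [-5, 5].

Answer: None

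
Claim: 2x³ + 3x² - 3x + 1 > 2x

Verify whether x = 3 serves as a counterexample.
Substitute x = 3 into the relation:
x = 3: LHS = 2·3³ + 3·3² - 3·3 + 1 = 73, RHS = 2·3 = 6; 73 > 6 — holds

The claim holds here, so x = 3 is not a counterexample. (A counterexample exists elsewhere, e.g. x = -3.)

Answer: No, x = 3 is not a counterexample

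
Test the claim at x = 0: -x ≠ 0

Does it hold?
x = 0: LHS = -0 = 0; 0 ≠ 0 — FAILS

The relation fails at x = 0, so x = 0 is a counterexample.

Answer: No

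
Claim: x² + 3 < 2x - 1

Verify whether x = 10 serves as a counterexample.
Substitute x = 10 into the relation:
x = 10: LHS = 10² + 3 = 103, RHS = 2·10 - 1 = 19; 103 < 19 — FAILS

Since the claim fails at x = 10, this value is a counterexample.

Answer: Yes, x = 10 is a counterexample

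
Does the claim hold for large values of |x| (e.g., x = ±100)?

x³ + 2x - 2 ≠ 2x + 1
x = 100: LHS = 100³ + 2·100 - 2 = 1000198, RHS = 2·100 + 1 = 201; 1000198 ≠ 201 — holds
x = -100: LHS = (-100)³ + 2·(-100) - 2 = -1000202, RHS = 2·(-100) + 1 = -199; -1000202 ≠ -199 — holds

Answer: Yes, holds for both x = 100 and x = -100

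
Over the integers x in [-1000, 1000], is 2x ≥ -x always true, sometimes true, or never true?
Holds at x = 0: LHS = 2·0 = 0, RHS = -0 = 0; 0 ≥ 0 — holds
Fails at x = -1: LHS = 2·(-1) = -2, RHS = -(-1) = 1; -2 ≥ 1 — FAILS
It is satisfied by some integers in the range but not all.

Answer: Sometimes true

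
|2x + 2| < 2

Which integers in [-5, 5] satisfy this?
Holds for: {-1}
Fails for: {-5, -4, -3, -2, 0, 1, 2, 3, 4, 5}

Answer: {-1}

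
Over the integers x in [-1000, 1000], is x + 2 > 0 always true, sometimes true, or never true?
Holds at x = 0: LHS = 0 + 2 = 2; 2 > 0 — holds
Fails at x = -2: LHS = (-2) + 2 = 0; 0 > 0 — FAILS
It is satisfied by some integers in the range but not all.

Answer: Sometimes true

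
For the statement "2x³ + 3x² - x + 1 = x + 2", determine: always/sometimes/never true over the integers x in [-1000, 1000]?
Track d = LHS − RHS over the integers in [-1000, 1000]. Equality would need d = 0, but d changes sign only between consecutive integers, jumping over 0:
x = -2: LHS = 2·(-2)³ + 3·(-2)² - (-2) + 1 = -1, RHS = (-2) + 2 = 0; -1 = 0 — FAILS  (d = -1)
x = -1: LHS = 2·(-1)³ + 3·(-1)² - (-1) + 1 = 3, RHS = (-1) + 2 = 1; 3 = 1 — FAILS  (d = 2)
x = -1: LHS = 2·(-1)³ + 3·(-1)² - (-1) + 1 = 3, RHS = (-1) + 2 = 1; 3 = 1 — FAILS  (d = 2)
x = 0: LHS = 2·0³ + 3·0² - 0 + 1 = 1, RHS = 0 + 2 = 2; 1 = 2 — FAILS  (d = -1)
x = 0: LHS = 2·0³ + 3·0² - 0 + 1 = 1, RHS = 0 + 2 = 2; 1 = 2 — FAILS  (d = -1)
x = 1: LHS = 2·1³ + 3·1² - 1 + 1 = 5, RHS = 1 + 2 = 3; 5 = 3 — FAILS  (d = 2)
Away from these crossings d keeps a constant sign, and checking every integer in [-1000, 1000] confirms d ≠ 0 throughout. Hence the two sides are never equal, so the claimed relation (=) fails for every integer in [-1000, 1000].

No integer in the range satisfies it.

Answer: Never true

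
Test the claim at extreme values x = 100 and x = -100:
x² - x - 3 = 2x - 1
x = 100: LHS = 100² - 100 - 3 = 9897, RHS = 2·100 - 1 = 199; 9897 = 199 — FAILS
x = -100: LHS = (-100)² - (-100) - 3 = 10097, RHS = 2·(-100) - 1 = -201; 10097 = -201 — FAILS

Answer: No, fails for both x = 100 and x = -100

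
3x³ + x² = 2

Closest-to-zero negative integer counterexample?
Testing negative integers from -1 downward:
x = -1: LHS = 3·(-1)³ + (-1)² = -2; -2 = 2 — FAILS  ← closest negative counterexample to 0

Answer: x = -1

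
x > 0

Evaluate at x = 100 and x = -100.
x = 100: 100 > 0 — holds
x = -100: -100 > 0 — FAILS

Answer: Partially: holds for x = 100, fails for x = -100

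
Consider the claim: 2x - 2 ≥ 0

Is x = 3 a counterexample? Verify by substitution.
Substitute x = 3 into the relation:
x = 3: LHS = 2·3 - 2 = 4; 4 ≥ 0 — holds

The claim holds here, so x = 3 is not a counterexample. (A counterexample exists elsewhere, e.g. x = 0.)

Answer: No, x = 3 is not a counterexample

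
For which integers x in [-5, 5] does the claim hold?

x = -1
Holds for: {-1}
Fails for: {-5, -4, -3, -2, 0, 1, 2, 3, 4, 5}

Answer: {-1}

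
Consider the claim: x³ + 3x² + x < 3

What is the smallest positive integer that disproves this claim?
Testing positive integers:
x = 1: LHS = 1³ + 3·1² + 1 = 5; 5 < 3 — FAILS  ← smallest positive counterexample

Answer: x = 1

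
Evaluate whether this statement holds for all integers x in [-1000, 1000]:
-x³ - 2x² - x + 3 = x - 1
The claim fails at x = 0:
x = 0: LHS = -0³ - 2·0² - 0 + 3 = 3, RHS = 0 - 1 = -1; 3 = -1 — FAILS

Because a single integer refutes it, the statement is false.

Answer: False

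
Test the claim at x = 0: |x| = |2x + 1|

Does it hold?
x = 0: LHS = |0| = 0, RHS = |2·0 + 1| = |1| = 1; 0 = 1 — FAILS

The relation fails at x = 0, so x = 0 is a counterexample.

Answer: No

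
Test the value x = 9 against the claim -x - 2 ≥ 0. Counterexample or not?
Substitute x = 9 into the relation:
x = 9: LHS = -9 - 2 = -11; -11 ≥ 0 — FAILS

Since the claim fails at x = 9, this value is a counterexample.

Answer: Yes, x = 9 is a counterexample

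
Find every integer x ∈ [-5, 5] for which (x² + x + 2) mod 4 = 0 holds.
Holds for: {-3, -2, 1, 2, 5}
Fails for: {-5, -4, -1, 0, 3, 4}

Answer: {-3, -2, 1, 2, 5}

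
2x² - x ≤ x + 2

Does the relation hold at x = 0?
x = 0: LHS = 2·0² - 0 = 0, RHS = 0 + 2 = 2; 0 ≤ 2 — holds

The relation is satisfied at x = 0.

Answer: Yes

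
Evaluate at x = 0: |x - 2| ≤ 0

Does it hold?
x = 0: LHS = |0 - 2| = |-2| = 2; 2 ≤ 0 — FAILS

The relation fails at x = 0, so x = 0 is a counterexample.

Answer: No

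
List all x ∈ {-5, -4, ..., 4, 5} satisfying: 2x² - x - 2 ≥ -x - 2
Over all integers in [-5, 5], LHS − RHS is smallest at x = 0, where it equals 0:
x = 0: LHS = 2·0² - 0 - 2 = -2, RHS = -0 - 2 = -2; -2 ≥ -2 — holds
At the ends of the range:
x = -5: LHS = 2·(-5)² - (-5) - 2 = 53, RHS = -(-5) - 2 = 3; 53 ≥ 3 — holds
x = 5: LHS = 2·5² - 5 - 2 = 43, RHS = -5 - 2 = -7; 43 ≥ -7 — holds
Hence LHS − RHS is never negative, i.e. LHS ≥ RHS throughout, so the relation holds for every integer in [-5, 5].

Answer: All integers in [-5, 5]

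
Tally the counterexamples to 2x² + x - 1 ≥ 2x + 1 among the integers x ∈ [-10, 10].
Counterexamples in [-10, 10]: {0, 1}.

Counting them gives 2 values.

Answer: 2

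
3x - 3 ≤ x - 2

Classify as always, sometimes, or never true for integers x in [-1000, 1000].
Holds at x = 0: LHS = 3·0 - 3 = -3, RHS = 0 - 2 = -2; -3 ≤ -2 — holds
Fails at x = 1: LHS = 3·1 - 3 = 0, RHS = 1 - 2 = -1; 0 ≤ -1 — FAILS
It is satisfied by some integers in the range but not all.

Answer: Sometimes true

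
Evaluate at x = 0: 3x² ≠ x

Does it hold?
x = 0: LHS = 3·0² = 0; 0 ≠ 0 — FAILS

The relation fails at x = 0, so x = 0 is a counterexample.

Answer: No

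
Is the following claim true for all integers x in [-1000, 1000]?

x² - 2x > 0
The claim fails at x = 0:
x = 0: LHS = 0² - 2·0 = 0; 0 > 0 — FAILS

Because a single integer refutes it, the statement is false.

Answer: False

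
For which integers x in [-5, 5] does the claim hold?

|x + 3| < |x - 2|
Holds for: {-5, -4, -3, -2, -1}
Fails for: {0, 1, 2, 3, 4, 5}

Answer: {-5, -4, -3, -2, -1}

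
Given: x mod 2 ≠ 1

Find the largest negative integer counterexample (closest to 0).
Testing negative integers from -1 downward:
x = -1: LHS = (-1) mod 2 = 1; 1 ≠ 1 — FAILS  ← closest negative counterexample to 0

Answer: x = -1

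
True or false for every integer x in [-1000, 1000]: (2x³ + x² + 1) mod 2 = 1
The claim fails at x = 1:
x = 1: LHS = (2·1³ + 1² + 1) mod 2 = 4 mod 2 = 0; 0 = 1 — FAILS

Because a single integer refutes it, the statement is false.

Answer: False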